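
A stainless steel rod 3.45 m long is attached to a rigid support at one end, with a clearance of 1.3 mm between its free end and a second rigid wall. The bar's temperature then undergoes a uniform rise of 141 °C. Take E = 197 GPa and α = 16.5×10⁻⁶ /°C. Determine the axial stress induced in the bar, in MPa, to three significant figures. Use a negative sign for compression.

Free thermal expansion αLΔT = 16.5e-6 · 3450 · 141 = 8.026 mm.
The walls engage after the gap closes; constrained expansion = 8.026 − 1.3 = 6.726 mm.
The walls impose strain ε = −(6.726)/3450 = -1.9497e-03; σ = Eε = 197000 · -1.9497e-03 = -384.1 MPa.

-384 MPa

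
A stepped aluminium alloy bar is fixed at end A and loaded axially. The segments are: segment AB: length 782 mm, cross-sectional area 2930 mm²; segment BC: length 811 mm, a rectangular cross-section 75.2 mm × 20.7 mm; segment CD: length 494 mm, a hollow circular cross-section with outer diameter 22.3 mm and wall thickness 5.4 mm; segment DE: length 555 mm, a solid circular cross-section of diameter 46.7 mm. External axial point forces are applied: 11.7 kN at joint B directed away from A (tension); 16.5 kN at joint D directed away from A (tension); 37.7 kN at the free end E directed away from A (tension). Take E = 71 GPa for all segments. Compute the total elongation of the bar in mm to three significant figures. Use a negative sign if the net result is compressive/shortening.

2.13 mm

Internal axial forces (sectioning from the free end, tension +): N_DE = 37.7 kN, N_CD = 54.2 kN, N_BC = 54.2 kN, N_AB = 65.9 kN.
A_BC = 1557 mm².
A_CD = 286.7 mm².
A_DE = 1713 mm².
δ_AB = 65900·782/(2930·71000) = 0.2477 mm
δ_BC = 54200·811/(1557·71000) = 0.3977 mm
δ_CD = 54200·494/(286.7·71000) = 1.315 mm
δ_DE = 37700·555/(1713·71000) = 0.172 mm
δ = Σδ_i = 2.133 mm.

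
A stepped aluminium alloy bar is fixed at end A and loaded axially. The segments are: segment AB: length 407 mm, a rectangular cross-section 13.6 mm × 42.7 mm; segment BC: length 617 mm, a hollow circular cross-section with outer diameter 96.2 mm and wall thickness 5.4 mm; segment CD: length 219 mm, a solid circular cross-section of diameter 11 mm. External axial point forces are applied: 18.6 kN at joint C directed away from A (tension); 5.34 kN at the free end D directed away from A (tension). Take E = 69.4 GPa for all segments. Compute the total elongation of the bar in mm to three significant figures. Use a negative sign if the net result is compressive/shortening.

0.557 mm

Internal axial forces (sectioning from the free end, tension +): N_CD = 5.34 kN, N_BC = 23.94 kN, N_AB = 23.94 kN.
A_AB = 580.7 mm².
A_BC = 1540 mm².
A_CD = 95.03 mm².
δ_AB = 23940·407/(580.7·69400) = 0.2418 mm
δ_BC = 23940·617/(1540·69400) = 0.1382 mm
δ_CD = 5340·219/(95.03·69400) = 0.1773 mm
δ = Σδ_i = 0.5573 mm.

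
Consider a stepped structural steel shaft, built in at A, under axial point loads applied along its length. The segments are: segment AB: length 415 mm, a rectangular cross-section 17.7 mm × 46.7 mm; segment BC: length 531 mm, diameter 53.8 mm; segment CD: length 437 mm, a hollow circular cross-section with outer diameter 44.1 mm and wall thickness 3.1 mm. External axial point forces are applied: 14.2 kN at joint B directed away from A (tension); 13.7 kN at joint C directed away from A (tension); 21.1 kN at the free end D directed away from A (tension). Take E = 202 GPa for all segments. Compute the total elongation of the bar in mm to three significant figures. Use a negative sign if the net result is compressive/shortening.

Internal axial forces (sectioning from the free end, tension +): N_CD = 21.1 kN, N_BC = 34.8 kN, N_AB = 49 kN.
A_AB = 826.6 mm².
A_BC = 2273 mm².
A_CD = 399.3 mm².
δ_AB = 49000·415/(826.6·202000) = 0.1218 mm
δ_BC = 34800·531/(2273·202000) = 0.04024 mm
δ_CD = 21100·437/(399.3·202000) = 0.1143 mm
δ = Σδ_i = 0.2763 mm.

0.276 mm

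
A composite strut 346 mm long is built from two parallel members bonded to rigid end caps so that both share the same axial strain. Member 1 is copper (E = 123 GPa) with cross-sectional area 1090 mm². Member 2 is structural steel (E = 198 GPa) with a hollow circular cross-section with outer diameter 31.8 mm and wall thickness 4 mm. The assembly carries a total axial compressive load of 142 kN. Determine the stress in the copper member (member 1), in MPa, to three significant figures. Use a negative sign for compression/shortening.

-85.9 MPa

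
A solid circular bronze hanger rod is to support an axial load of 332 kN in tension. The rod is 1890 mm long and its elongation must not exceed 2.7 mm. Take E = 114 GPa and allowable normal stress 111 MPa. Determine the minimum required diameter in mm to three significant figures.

61.7 mm

Required area A ≥ P/σ_allow = 332000/111 = 2991 mm².
For a solid circular section, d ≥ √(4A/π) = 61.71 mm.
Elongation limit: A ≥ PL/(Eδ_allow) = 332000·1890/(114000·2.7) = 2039 mm² ⇒ d ≥ 50.95 mm.
The stress limit governs.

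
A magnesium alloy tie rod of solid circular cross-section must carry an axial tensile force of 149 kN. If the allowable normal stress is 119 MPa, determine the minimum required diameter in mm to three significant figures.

39.9 mm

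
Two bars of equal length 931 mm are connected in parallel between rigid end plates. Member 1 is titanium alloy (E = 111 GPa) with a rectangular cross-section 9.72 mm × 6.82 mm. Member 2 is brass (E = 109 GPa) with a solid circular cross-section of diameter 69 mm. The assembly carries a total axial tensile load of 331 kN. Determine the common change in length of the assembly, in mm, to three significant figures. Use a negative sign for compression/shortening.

A_1 = 66.29 mm².
A_2 = 3739 mm².
Equal strain + equilibrium ⇒ each member carries load in proportion to AE: A₁E₁ = 7358000 N, A₂E₂ = 407600000 N, ΣAE = 414900000 N.
δ = PL/ΣAE = 331000·931/414900000 = 0.7427 mm.

0.743 mm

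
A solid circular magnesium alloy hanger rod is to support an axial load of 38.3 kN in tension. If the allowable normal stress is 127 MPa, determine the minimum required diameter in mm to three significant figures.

19.6 mm

Required area A ≥ P/σ_allow = 38300/127 = 301.6 mm².
For a solid circular section, d ≥ √(4A/π) = 19.6 mm.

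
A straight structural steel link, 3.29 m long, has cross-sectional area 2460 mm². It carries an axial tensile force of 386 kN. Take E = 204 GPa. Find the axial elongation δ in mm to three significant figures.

2.53 mm

δ_mech = NL/(AE) = 386000·3290/(2460·204000) = 2.531 mm.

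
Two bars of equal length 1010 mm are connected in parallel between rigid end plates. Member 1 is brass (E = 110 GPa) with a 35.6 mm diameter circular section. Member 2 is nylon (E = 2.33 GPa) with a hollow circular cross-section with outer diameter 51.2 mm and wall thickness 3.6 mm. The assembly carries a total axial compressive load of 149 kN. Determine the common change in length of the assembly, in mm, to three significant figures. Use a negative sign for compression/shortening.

-1.36 mm

A_1 = 995.4 mm².
A_2 = 538.3 mm².
Equal strain + equilibrium ⇒ each member carries load in proportion to AE: A₁E₁ = 109500000 N, A₂E₂ = 1254000 N, ΣAE = 110700000 N.
δ = PL/ΣAE = -149000·1010/110700000 = -1.359 mm.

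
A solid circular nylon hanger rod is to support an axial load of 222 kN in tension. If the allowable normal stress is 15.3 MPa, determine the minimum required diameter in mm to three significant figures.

Required area A ≥ P/σ_allow = 222000/15.3 = 14510 mm².
For a solid circular section, d ≥ √(4A/π) = 135.9 mm.

136 mm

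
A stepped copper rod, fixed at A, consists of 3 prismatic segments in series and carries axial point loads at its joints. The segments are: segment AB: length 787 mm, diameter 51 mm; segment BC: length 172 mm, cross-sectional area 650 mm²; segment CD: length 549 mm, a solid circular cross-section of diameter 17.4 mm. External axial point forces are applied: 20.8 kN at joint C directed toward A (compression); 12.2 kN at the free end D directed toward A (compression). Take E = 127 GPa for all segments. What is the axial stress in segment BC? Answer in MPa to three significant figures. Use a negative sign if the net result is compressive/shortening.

-50.8 MPa

Internal axial forces (sectioning from the free end, tension +): N_CD = -12.2 kN, N_BC = -33 kN, N_AB = -33 kN.
σ_BC = N_BC/A_BC = -33000/650 = -50.77 MPa.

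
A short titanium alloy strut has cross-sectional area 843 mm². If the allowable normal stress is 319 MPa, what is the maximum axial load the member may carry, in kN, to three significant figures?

269 kN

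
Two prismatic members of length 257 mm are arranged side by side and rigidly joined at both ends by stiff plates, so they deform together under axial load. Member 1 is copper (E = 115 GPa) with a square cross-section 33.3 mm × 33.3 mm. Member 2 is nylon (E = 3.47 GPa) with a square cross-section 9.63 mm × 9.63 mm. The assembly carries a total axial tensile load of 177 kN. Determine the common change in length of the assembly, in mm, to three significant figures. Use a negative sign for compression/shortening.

0.356 mm

A_1 = 1109 mm².
A_2 = 92.74 mm².
Equal strain + equilibrium ⇒ each member carries load in proportion to AE: A₁E₁ = 127500000 N, A₂E₂ = 321800 N, ΣAE = 127800000 N.
δ = PL/ΣAE = 177000·257/127800000 = 0.3558 mm.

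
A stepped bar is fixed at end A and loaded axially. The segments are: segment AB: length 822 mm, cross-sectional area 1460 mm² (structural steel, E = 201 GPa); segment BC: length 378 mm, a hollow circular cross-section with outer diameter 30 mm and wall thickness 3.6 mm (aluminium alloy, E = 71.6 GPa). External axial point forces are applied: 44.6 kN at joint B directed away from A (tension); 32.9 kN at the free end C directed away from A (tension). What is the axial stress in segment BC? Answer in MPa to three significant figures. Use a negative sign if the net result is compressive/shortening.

110 MPa

Internal axial forces (sectioning from the free end, tension +): N_BC = 32.9 kN, N_AB = 77.5 kN.
A_BC = 298.6 mm².
σ_BC = N_BC/A_BC = 32900/298.6 = 110.2 MPa.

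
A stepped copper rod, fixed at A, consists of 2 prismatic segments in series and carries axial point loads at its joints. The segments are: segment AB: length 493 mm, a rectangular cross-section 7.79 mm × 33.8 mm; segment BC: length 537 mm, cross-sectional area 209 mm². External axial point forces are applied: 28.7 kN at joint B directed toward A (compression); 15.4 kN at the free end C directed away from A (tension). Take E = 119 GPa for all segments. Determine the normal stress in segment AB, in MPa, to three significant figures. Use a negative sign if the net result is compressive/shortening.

Internal axial forces (sectioning from the free end, tension +): N_BC = 15.4 kN, N_AB = -13.3 kN.
A_AB = 263.3 mm².
σ_AB = N_AB/A_AB = -13300/263.3 = -50.51 MPa.

-50.5 MPa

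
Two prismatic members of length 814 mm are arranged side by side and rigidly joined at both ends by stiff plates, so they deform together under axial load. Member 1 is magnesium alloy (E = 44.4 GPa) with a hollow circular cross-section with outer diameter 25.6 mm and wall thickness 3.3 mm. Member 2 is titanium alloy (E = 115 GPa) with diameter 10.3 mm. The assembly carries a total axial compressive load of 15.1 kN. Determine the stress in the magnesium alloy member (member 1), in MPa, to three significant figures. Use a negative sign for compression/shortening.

A_1 = 231.2 mm².
A_2 = 83.32 mm².
Equal strain + equilibrium ⇒ each member carries load in proportion to AE: A₁E₁ = 10260000 N, A₂E₂ = 9582000 N, ΣAE = 19850000 N.
σ₁ = P·E₁/ΣAE = -15100·44400/19850000 = -33.78 MPa.

-33.8 MPa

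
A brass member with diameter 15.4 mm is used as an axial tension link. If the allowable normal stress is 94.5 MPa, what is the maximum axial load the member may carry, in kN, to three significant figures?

17.6 kN

A = 186.3 mm².
P_max = σ_allow · A = 94.5 · 186.3 = 17600 N = 17.6 kN.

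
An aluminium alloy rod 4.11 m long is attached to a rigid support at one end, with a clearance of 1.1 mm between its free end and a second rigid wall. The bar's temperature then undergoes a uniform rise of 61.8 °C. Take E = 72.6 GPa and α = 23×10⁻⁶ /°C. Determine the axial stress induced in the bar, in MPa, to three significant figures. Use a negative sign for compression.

Free thermal expansion αLΔT = 23e-6 · 4110 · 61.8 = 5.842 mm.
The walls engage after the gap closes; constrained expansion = 5.842 − 1.1 = 4.742 mm.
The walls impose strain ε = −(4.742)/4110 = -1.1538e-03; σ = Eε = 72600 · -1.1538e-03 = -83.76 MPa.

-83.8 MPa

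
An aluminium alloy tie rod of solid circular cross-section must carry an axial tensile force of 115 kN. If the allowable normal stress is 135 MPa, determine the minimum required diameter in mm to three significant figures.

Required area A ≥ P/σ_allow = 115000/135 = 851.9 mm².
For a solid circular section, d ≥ √(4A/π) = 32.93 mm.

32.9 mm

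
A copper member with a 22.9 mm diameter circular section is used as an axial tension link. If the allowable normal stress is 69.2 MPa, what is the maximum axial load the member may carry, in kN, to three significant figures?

28.5 kN

A = 411.9 mm².
P_max = σ_allow · A = 69.2 · 411.9 = 28500 N = 28.5 kN.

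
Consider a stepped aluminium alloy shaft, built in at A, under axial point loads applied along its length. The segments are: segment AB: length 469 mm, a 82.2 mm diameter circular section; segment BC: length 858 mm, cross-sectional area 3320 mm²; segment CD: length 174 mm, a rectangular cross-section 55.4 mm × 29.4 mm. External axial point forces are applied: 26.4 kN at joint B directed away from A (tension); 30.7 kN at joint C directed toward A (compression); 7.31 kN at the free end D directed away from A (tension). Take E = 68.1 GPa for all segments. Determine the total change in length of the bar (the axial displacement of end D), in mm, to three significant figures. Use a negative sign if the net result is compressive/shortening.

Internal axial forces (sectioning from the free end, tension +): N_CD = 7.31 kN, N_BC = -23.39 kN, N_AB = 3.01 kN.
A_AB = 5307 mm².
A_CD = 1629 mm².
δ_AB = 3010·469/(5307·68100) = 0.003906 mm
δ_BC = -23390·858/(3320·68100) = -0.08876 mm
δ_CD = 7310·174/(1629·68100) = 0.01147 mm
δ = Σδ_i = -0.07339 mm.

-0.0734 mm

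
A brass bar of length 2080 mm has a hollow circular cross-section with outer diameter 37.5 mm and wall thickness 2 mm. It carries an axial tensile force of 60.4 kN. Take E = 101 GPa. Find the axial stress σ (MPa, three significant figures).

271 MPa

A = 223.1 mm².
σ = N/A = 60400/223.1 = 270.8 MPa.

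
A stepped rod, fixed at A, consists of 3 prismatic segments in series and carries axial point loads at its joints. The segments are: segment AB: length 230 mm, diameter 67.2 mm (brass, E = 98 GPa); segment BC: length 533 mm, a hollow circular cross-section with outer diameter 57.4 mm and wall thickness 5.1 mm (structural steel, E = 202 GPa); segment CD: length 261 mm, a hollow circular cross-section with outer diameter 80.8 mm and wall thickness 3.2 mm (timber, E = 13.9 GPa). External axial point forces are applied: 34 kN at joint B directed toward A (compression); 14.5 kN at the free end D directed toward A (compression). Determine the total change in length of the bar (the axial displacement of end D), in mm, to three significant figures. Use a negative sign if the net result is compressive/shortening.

Internal axial forces (sectioning from the free end, tension +): N_CD = -14.5 kN, N_BC = -14.5 kN, N_AB = -48.5 kN.
A_AB = 3547 mm².
A_BC = 838 mm².
A_CD = 780.1 mm².
δ_AB = -48500·230/(3547·98000) = -0.03209 mm
δ_BC = -14500·533/(838·202000) = -0.04566 mm
δ_CD = -14500·261/(780.1·13900) = -0.349 mm
δ = Σδ_i = -0.4268 mm.

-0.427 mm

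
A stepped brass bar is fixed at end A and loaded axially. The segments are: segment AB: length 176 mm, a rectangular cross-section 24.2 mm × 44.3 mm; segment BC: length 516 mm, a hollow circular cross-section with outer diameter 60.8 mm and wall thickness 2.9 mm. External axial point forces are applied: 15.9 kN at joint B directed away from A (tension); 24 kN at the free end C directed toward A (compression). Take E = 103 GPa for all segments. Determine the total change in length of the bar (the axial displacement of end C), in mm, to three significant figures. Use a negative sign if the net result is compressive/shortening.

Internal axial forces (sectioning from the free end, tension +): N_BC = -24 kN, N_AB = -8.1 kN.
A_AB = 1072 mm².
A_BC = 527.5 mm².
δ_AB = -8100·176/(1072·103000) = -0.01291 mm
δ_BC = -24000·516/(527.5·103000) = -0.2279 mm
δ = Σδ_i = -0.2408 mm.

-0.241 mm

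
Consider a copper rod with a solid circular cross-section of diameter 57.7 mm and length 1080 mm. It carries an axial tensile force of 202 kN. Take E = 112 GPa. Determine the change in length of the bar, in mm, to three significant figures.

0.745 mm

A = 2615 mm².
δ_mech = NL/(AE) = 202000·1080/(2615·112000) = 0.7449 mm.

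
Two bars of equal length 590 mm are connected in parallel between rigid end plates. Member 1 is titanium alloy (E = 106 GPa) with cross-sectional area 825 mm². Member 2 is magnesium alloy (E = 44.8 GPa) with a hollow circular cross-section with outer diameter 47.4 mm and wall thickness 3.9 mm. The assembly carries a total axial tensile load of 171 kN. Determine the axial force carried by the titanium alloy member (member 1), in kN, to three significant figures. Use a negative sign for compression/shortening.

A_2 = 533 mm².
Equal strain + equilibrium ⇒ each member carries load in proportion to AE: A₁E₁ = 87450000 N, A₂E₂ = 23880000 N, ΣAE = 111300000 N.
F₁ = P·A₁E₁/ΣAE = 171000·87450000/111300000 = 134300 N.

134 kN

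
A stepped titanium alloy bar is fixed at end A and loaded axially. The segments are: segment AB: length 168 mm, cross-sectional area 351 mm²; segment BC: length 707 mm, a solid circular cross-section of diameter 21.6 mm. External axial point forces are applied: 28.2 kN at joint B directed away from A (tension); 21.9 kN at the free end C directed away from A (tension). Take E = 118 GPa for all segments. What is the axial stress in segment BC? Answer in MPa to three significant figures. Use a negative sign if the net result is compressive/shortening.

59.8 MPa

Internal axial forces (sectioning from the free end, tension +): N_BC = 21.9 kN, N_AB = 50.1 kN.
A_BC = 366.4 mm².
σ_BC = N_BC/A_BC = 21900/366.4 = 59.76 MPa.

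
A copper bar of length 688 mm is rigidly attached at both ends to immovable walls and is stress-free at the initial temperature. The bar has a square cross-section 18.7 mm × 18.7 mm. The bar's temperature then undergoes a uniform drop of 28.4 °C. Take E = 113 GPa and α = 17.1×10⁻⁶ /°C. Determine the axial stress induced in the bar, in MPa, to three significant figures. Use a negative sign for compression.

54.9 MPa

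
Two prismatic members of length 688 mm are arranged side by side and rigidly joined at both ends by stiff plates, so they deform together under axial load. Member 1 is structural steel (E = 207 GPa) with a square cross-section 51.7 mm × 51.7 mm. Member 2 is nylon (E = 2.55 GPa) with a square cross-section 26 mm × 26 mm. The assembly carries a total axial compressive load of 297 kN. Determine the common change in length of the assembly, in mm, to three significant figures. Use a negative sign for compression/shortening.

-0.368 mm

A_1 = 2673 mm².
A_2 = 676 mm².
Equal strain + equilibrium ⇒ each member carries load in proportion to AE: A₁E₁ = 553300000 N, A₂E₂ = 1724000 N, ΣAE = 555000000 N.
δ = PL/ΣAE = -297000·688/555000000 = -0.3682 mm.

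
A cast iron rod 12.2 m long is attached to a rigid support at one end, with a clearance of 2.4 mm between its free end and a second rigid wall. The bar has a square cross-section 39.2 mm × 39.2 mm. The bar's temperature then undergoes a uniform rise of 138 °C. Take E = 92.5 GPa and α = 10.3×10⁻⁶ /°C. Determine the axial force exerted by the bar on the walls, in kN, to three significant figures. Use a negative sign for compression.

-174 kN

Free thermal expansion αLΔT = 10.3e-6 · 12200 · 138 = 17.34 mm.
The walls engage after the gap closes; constrained expansion = 17.34 − 2.4 = 14.94 mm.
The walls impose strain ε = −(14.94)/12200 = -1.2247e-03; σ = Eε = 92500 · -1.2247e-03 = -113.3 MPa.
Wall reaction R = σ·A = -113.3·1537 = -174100 N = -174.1 kN.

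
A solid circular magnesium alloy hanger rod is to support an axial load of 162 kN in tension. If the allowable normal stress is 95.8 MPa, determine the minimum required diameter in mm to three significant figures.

46.4 mm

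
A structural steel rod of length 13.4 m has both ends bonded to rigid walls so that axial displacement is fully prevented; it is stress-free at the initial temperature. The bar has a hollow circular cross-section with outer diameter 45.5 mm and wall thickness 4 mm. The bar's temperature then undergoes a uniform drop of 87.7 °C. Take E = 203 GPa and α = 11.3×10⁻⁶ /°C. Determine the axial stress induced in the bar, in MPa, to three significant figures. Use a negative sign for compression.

201 MPa

Free thermal expansion αLΔT = 11.3e-6 · 13400 · -87.7 = -13.28 mm.
The walls impose strain ε = −(-13.28)/13400 = 9.9101e-04; σ = Eε = 203000 · 9.9101e-04 = 201.2 MPa.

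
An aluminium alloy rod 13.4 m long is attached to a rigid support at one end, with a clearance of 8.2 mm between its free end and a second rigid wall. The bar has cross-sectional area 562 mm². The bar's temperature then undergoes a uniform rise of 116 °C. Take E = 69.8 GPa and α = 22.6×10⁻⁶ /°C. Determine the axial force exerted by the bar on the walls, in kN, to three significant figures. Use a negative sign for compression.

Free thermal expansion αLΔT = 22.6e-6 · 13400 · 116 = 35.13 mm.
The walls engage after the gap closes; constrained expansion = 35.13 − 8.2 = 26.93 mm.
The walls impose strain ε = −(26.93)/13400 = -2.0097e-03; σ = Eε = 69800 · -2.0097e-03 = -140.3 MPa.
Wall reaction R = σ·A = -140.3·562 = -78830 N = -78.83 kN.

-78.8 kN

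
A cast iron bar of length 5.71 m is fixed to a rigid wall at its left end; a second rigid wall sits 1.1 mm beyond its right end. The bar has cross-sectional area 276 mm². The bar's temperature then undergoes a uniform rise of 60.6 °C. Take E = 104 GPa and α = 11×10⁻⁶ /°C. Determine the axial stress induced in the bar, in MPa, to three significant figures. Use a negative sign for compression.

-49.3 MPa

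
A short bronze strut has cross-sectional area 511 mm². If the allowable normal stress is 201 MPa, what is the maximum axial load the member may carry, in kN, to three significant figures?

103 kN

P_max = σ_allow · A = 201 · 511 = 102700 N = 102.7 kN.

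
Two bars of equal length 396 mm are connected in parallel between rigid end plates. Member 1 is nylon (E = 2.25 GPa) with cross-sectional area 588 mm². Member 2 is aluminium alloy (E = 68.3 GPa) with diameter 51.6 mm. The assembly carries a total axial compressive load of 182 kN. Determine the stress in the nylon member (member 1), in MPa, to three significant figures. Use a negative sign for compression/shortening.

A_2 = 2091 mm².
Equal strain + equilibrium ⇒ each member carries load in proportion to AE: A₁E₁ = 1323000 N, A₂E₂ = 142800000 N, ΣAE = 144100000 N.
σ₁ = P·E₁/ΣAE = -182000·2250/144100000 = -2.841 MPa.

-2.84 MPa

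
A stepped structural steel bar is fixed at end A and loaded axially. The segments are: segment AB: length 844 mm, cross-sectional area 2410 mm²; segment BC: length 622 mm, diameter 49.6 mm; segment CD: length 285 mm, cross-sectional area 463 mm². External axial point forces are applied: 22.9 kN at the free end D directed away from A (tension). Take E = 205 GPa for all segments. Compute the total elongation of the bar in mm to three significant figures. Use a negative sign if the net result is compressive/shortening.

0.144 mm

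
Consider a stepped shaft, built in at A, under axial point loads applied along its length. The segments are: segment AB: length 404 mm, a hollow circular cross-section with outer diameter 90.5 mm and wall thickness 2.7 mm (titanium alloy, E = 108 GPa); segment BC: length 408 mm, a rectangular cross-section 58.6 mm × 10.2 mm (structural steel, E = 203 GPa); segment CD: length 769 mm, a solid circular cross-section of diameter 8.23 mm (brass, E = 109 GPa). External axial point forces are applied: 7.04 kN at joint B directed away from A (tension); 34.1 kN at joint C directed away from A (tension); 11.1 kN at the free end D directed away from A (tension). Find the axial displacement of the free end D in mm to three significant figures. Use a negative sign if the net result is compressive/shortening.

1.89 mm

Internal axial forces (sectioning from the free end, tension +): N_CD = 11.1 kN, N_BC = 45.2 kN, N_AB = 52.24 kN.
A_AB = 744.7 mm².
A_BC = 597.7 mm².
A_CD = 53.2 mm².
δ_AB = 52240·404/(744.7·108000) = 0.2624 mm
δ_BC = 45200·408/(597.7·203000) = 0.152 mm
δ_CD = 11100·769/(53.2·109000) = 1.472 mm
δ = Σδ_i = 1.886 mm.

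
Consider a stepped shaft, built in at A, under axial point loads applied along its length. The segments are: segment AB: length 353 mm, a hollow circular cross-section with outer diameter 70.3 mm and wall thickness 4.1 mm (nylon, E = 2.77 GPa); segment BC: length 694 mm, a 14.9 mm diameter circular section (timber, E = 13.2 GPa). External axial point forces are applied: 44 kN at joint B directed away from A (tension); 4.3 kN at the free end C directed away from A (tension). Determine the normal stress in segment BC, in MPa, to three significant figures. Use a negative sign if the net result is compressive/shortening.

24.7 MPa

Internal axial forces (sectioning from the free end, tension +): N_BC = 4.3 kN, N_AB = 48.3 kN.
A_BC = 174.4 mm².
σ_BC = N_BC/A_BC = 4300/174.4 = 24.66 MPa.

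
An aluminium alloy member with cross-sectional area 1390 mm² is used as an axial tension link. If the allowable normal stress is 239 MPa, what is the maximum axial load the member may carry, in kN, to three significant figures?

P_max = σ_allow · A = 239 · 1390 = 332200 N = 332.2 kN.

332 kN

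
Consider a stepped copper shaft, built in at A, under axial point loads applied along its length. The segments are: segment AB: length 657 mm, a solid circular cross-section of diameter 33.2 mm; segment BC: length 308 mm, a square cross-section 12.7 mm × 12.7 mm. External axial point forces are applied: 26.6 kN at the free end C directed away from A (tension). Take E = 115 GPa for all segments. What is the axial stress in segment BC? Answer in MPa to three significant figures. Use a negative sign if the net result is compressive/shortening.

165 MPa

Internal axial forces (sectioning from the free end, tension +): N_BC = 26.6 kN, N_AB = 26.6 kN.
A_BC = 161.3 mm².
σ_BC = N_BC/A_BC = 26600/161.3 = 164.9 MPa.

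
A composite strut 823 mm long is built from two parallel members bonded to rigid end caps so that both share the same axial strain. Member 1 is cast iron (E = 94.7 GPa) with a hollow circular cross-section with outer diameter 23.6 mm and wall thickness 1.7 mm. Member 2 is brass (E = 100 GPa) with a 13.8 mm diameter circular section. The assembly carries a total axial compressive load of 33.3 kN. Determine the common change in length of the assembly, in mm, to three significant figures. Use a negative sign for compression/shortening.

A_1 = 117 mm².
A_2 = 149.6 mm².
Equal strain + equilibrium ⇒ each member carries load in proportion to AE: A₁E₁ = 11080000 N, A₂E₂ = 14960000 N, ΣAE = 26030000 N.
δ = PL/ΣAE = -33300·823/26030000 = -1.053 mm.

-1.05 mm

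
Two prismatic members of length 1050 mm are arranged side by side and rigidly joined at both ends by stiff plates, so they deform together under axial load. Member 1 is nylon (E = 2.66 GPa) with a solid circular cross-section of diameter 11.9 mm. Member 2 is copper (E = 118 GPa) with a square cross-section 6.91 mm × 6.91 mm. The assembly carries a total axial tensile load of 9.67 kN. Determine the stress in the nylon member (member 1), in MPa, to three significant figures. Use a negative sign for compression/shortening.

A_1 = 111.2 mm².
A_2 = 47.75 mm².
Equal strain + equilibrium ⇒ each member carries load in proportion to AE: A₁E₁ = 295800 N, A₂E₂ = 5634000 N, ΣAE = 5930000 N.
σ₁ = P·E₁/ΣAE = 9670·2660/5930000 = 4.338 MPa.

4.34 MPa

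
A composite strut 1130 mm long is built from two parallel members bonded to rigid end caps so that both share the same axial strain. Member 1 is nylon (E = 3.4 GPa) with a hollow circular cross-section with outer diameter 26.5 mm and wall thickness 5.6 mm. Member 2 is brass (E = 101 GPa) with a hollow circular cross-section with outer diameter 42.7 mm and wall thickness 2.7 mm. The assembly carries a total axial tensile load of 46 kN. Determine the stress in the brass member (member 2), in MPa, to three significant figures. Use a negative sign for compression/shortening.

A_1 = 367.7 mm².
A_2 = 339.3 mm².
Equal strain + equilibrium ⇒ each member carries load in proportion to AE: A₁E₁ = 1250000 N, A₂E₂ = 34270000 N, ΣAE = 35520000 N.
σ₂ = P·E₂/ΣAE = 46000·101000/35520000 = 130.8 MPa.

131 MPa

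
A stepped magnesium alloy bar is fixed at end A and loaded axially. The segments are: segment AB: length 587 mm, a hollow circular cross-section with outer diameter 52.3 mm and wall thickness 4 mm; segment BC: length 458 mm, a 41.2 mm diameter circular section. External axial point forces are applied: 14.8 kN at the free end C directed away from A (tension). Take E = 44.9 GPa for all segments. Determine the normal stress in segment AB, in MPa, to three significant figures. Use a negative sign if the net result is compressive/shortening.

24.4 MPa

Internal axial forces (sectioning from the free end, tension +): N_BC = 14.8 kN, N_AB = 14.8 kN.
A_AB = 607 mm².
σ_AB = N_AB/A_AB = 14800/607 = 24.38 MPa.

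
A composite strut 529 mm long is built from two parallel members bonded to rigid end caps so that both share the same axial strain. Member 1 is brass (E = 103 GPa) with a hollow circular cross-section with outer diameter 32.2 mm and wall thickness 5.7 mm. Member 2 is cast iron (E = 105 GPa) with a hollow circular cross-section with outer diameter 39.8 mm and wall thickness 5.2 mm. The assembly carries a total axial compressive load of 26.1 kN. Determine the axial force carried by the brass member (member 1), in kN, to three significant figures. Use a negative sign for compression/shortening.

-11.8 kN

A_1 = 474.5 mm².
A_2 = 565.2 mm².
Equal strain + equilibrium ⇒ each member carries load in proportion to AE: A₁E₁ = 48880000 N, A₂E₂ = 59350000 N, ΣAE = 108200000 N.
F₁ = P·A₁E₁/ΣAE = -26100·48880000/108200000 = -11790 N.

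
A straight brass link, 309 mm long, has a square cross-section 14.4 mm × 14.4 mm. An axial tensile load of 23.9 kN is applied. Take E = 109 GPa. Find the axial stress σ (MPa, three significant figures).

A = 207.4 mm².
σ = N/A = 23900/207.4 = 115.3 MPa.

115 MPa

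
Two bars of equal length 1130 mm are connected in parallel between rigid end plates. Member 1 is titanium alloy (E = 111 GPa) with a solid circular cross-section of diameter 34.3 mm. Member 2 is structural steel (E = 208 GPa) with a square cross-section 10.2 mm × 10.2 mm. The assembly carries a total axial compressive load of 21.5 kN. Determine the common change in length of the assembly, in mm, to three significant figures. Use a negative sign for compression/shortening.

-0.196 mm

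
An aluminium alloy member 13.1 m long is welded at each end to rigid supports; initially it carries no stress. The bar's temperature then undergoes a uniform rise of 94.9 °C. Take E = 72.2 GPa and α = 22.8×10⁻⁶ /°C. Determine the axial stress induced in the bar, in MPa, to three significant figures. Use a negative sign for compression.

Free thermal expansion αLΔT = 22.8e-6 · 13100 · 94.9 = 28.34 mm.
The walls impose strain ε = −(28.34)/13100 = -2.1637e-03; σ = Eε = 72200 · -2.1637e-03 = -156.2 MPa.

-156 MPa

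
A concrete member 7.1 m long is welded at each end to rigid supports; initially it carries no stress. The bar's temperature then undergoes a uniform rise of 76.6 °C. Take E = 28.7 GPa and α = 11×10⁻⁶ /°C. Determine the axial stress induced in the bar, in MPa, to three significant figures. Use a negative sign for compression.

-24.2 MPa

Free thermal expansion αLΔT = 11e-6 · 7100 · 76.6 = 5.982 mm.
The walls impose strain ε = −(5.982)/7100 = -8.4260e-04; σ = Eε = 28700 · -8.4260e-04 = -24.18 MPa.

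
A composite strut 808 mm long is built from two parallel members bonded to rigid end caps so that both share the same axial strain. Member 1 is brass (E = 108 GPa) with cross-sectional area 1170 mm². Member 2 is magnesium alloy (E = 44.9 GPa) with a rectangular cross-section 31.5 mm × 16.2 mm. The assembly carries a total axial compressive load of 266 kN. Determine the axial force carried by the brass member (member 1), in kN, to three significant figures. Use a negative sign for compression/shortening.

-225 kN

A_2 = 510.3 mm².
Equal strain + equilibrium ⇒ each member carries load in proportion to AE: A₁E₁ = 126400000 N, A₂E₂ = 22910000 N, ΣAE = 149300000 N.
F₁ = P·A₁E₁/ΣAE = -266000·126400000/149300000 = -225200 N.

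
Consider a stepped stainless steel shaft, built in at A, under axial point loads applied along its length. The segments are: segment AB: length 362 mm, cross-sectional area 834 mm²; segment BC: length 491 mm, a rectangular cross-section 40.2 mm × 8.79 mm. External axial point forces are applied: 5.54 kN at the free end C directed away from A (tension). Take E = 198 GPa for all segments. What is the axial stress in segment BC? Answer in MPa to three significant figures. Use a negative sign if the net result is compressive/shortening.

15.7 MPa

Internal axial forces (sectioning from the free end, tension +): N_BC = 5.54 kN, N_AB = 5.54 kN.
A_BC = 353.4 mm².
σ_BC = N_BC/A_BC = 5540/353.4 = 15.68 MPa.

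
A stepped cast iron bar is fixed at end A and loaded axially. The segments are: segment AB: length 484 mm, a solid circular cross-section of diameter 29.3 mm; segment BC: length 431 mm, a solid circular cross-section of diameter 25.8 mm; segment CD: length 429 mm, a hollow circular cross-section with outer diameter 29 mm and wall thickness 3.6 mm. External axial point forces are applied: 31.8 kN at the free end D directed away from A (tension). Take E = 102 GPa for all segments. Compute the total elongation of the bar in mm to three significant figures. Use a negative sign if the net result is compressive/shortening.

Internal axial forces (sectioning from the free end, tension +): N_CD = 31.8 kN, N_BC = 31.8 kN, N_AB = 31.8 kN.
A_AB = 674.3 mm².
A_BC = 522.8 mm².
A_CD = 287.3 mm².
δ_AB = 31800·484/(674.3·102000) = 0.2238 mm
δ_BC = 31800·431/(522.8·102000) = 0.257 mm
δ_CD = 31800·429/(287.3·102000) = 0.4656 mm
δ = Σδ_i = 0.9464 mm.

0.946 mm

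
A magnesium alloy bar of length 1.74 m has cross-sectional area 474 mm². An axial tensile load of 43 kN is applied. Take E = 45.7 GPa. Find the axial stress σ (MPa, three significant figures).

σ = N/A = 43000/474 = 90.72 MPa.

90.7 MPa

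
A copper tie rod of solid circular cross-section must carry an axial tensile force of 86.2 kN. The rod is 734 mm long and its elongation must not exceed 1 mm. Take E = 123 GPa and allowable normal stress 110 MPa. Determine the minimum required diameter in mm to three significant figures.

31.6 mm

Required area A ≥ P/σ_allow = 86200/110 = 783.6 mm².
For a solid circular section, d ≥ √(4A/π) = 31.59 mm.
Elongation limit: A ≥ PL/(Eδ_allow) = 86200·734/(123000·1) = 514.4 mm² ⇒ d ≥ 25.59 mm.
The stress limit governs.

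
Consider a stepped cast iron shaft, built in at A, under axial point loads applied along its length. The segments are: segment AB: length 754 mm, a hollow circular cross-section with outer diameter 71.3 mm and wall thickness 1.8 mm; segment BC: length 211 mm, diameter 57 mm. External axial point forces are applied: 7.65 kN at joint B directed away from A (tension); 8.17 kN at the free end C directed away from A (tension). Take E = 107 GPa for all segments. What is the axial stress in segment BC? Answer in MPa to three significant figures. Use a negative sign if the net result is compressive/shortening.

3.20 MPa

Internal axial forces (sectioning from the free end, tension +): N_BC = 8.17 kN, N_AB = 15.82 kN.
A_BC = 2552 mm².
σ_BC = N_BC/A_BC = 8170/2552 = 3.202 MPa.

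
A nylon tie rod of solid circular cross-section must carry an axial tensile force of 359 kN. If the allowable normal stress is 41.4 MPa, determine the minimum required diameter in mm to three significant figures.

Required area A ≥ P/σ_allow = 359000/41.4 = 8671 mm².
For a solid circular section, d ≥ √(4A/π) = 105.1 mm.

105 mm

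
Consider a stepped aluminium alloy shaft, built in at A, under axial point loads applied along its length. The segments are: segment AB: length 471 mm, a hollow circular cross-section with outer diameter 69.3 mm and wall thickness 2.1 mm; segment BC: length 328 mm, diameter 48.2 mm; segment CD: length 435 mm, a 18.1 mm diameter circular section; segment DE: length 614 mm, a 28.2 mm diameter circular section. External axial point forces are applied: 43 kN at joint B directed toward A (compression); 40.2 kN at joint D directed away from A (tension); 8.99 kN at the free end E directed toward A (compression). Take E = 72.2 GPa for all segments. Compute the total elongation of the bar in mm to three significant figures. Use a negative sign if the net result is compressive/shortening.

0.513 mm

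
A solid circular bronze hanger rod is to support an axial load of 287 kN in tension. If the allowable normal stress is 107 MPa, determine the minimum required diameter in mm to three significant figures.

Required area A ≥ P/σ_allow = 287000/107 = 2682 mm².
For a solid circular section, d ≥ √(4A/π) = 58.44 mm.

58.4 mm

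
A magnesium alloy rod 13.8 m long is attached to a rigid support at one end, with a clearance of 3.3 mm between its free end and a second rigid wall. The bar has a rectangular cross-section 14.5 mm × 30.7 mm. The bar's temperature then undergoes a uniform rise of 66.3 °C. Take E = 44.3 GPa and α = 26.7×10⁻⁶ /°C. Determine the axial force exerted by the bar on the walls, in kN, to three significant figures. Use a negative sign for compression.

-30.2 kN

Free thermal expansion αLΔT = 26.7e-6 · 13800 · 66.3 = 24.43 mm.
The walls engage after the gap closes; constrained expansion = 24.43 − 3.3 = 21.13 mm.
The walls impose strain ε = −(21.13)/13800 = -1.5311e-03; σ = Eε = 44300 · -1.5311e-03 = -67.83 MPa.
Wall reaction R = σ·A = -67.83·445.1 = -30190 N = -30.19 kN.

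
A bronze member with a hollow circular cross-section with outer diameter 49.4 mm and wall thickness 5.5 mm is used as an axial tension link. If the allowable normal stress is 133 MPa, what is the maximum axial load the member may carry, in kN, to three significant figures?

A = 758.5 mm².
P_max = σ_allow · A = 133 · 758.5 = 100900 N = 100.9 kN.

101 kN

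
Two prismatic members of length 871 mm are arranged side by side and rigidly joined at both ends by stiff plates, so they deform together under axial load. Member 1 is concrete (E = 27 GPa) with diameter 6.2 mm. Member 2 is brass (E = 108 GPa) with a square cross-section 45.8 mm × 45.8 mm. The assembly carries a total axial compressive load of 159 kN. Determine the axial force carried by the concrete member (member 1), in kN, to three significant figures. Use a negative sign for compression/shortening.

-0.570 kN

A_1 = 30.19 mm².
A_2 = 2098 mm².
Equal strain + equilibrium ⇒ each member carries load in proportion to AE: A₁E₁ = 815100 N, A₂E₂ = 226500000 N, ΣAE = 227400000 N.
F₁ = P·A₁E₁/ΣAE = -159000·815100/227400000 = -570.1 N.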